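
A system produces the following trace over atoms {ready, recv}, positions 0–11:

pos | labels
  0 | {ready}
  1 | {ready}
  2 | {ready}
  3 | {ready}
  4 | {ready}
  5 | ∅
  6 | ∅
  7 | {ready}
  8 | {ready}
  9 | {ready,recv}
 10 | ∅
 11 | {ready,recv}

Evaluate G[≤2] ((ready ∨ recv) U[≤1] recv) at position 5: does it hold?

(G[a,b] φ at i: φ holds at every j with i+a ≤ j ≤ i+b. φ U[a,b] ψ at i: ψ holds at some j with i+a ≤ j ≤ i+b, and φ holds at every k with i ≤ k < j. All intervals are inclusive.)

Check ((ready ∨ recv) U[≤1] recv) at every j in [5,7]:
  j=5: fails
  j=6: fails
  j=7: fails
Fails at j=5 → formula fails.

Does not hold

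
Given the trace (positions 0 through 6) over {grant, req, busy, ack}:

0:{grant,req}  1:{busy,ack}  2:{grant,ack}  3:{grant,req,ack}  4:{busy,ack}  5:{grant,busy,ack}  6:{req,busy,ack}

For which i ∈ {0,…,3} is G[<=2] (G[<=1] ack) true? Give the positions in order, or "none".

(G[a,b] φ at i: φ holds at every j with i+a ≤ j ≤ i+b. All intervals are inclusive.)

Evaluate at each i in [0,3]:
  i=0: ✗ (fails at j=0)
  i=1: ✓ (all of [1,3])
  i=2: ✓ (all of [2,4])
  i=3: ✓ (all of [3,5])

1, 2, 3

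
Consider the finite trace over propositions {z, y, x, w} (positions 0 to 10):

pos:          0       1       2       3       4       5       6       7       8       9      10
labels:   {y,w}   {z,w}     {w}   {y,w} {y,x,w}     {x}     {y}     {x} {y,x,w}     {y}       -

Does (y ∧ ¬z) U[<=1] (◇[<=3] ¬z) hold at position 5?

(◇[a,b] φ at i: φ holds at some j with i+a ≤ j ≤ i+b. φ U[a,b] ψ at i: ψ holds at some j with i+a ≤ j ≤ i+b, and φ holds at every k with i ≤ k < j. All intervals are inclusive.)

Need some j in [5,6] with ◇[<=3] ¬z, and (y ∧ ¬z) at every k in [5,j-1].
  j=5: ◇[<=3] ¬z holds; no prefix to check → satisfied.

Yes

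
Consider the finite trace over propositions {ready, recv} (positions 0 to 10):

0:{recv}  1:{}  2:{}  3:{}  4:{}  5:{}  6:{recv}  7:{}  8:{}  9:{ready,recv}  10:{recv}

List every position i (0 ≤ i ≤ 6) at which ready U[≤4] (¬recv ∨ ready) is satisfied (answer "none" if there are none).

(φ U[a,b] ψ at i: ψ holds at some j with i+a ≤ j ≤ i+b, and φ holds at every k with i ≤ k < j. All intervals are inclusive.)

1, 2, 3, 4, 5

Evaluate at each i in [0,6]:
  i=0: ✗ (lhs fails at k=0 before rhs at j=1)
  i=1: ✓ (rhs at j=1)
  i=2: ✓ (rhs at j=2)
  i=3: ✓ (rhs at j=3)
  i=4: ✓ (rhs at j=4)
  i=5: ✓ (rhs at j=5)
  i=6: ✗ (lhs fails at k=6 before rhs at j=7)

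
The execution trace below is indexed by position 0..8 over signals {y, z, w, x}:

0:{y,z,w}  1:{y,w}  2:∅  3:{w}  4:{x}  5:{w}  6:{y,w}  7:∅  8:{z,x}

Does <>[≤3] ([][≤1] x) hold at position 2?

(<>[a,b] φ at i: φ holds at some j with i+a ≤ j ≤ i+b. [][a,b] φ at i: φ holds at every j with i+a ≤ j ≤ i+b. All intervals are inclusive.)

No

Check [][≤1] x at each j in [2,5]:
  j=2: fails at 2
  j=3: fails at 3
  j=4: fails at 5
  j=5: fails at 5
No position in the window satisfies it → formula fails.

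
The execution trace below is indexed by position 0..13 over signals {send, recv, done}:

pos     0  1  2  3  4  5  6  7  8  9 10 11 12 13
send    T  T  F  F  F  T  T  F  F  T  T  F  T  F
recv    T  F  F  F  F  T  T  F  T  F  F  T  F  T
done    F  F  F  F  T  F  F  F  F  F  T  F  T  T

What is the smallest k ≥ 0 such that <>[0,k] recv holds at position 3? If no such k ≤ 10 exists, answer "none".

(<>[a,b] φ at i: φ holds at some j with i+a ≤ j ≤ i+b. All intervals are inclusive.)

Scan j = 3,4,… for recv:
  j=3: fails
  j=4: fails
  j=5: holds
First hit at j=5, so smallest k = 5-3 = 2.

2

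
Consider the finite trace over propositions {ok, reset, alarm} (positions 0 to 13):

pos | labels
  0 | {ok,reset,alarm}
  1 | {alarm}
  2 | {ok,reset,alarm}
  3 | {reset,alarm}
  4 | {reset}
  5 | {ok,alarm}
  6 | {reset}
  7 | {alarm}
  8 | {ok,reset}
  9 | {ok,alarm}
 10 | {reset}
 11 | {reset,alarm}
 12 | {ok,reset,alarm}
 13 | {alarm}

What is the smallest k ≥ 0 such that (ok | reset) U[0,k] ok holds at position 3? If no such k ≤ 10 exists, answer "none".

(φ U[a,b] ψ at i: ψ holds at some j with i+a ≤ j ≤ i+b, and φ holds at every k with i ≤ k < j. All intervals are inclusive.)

Need earliest j ≥ 3 with ok, and (ok | reset) at every k in [3,j-1].
  j=3: rhs fails.
  j=4: rhs fails.
  j=5: rhs holds; lhs holds on [3,4]. k = 2.

2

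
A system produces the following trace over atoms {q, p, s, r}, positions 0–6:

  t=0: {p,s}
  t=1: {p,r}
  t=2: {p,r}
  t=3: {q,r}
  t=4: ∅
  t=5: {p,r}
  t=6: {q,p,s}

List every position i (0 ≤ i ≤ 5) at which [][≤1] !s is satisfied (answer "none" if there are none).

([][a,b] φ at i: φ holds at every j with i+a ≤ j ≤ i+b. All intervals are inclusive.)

1, 2, 3, 4

Evaluate at each i in [0,5]:
  i=0: ✗ (fails at j=0)
  i=1: ✓ (all of [1,2])
  i=2: ✓ (all of [2,3])
  i=3: ✓ (all of [3,4])
  i=4: ✓ (all of [4,5])
  i=5: ✗ (fails at j=6)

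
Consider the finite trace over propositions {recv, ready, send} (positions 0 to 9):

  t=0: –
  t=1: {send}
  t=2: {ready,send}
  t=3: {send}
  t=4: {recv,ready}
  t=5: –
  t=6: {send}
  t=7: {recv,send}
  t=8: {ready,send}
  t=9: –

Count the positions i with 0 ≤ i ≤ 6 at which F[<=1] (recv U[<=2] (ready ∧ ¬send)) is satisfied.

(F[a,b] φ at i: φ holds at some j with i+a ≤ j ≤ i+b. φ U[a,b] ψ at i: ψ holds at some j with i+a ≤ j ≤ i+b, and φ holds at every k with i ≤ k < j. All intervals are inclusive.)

Evaluate at each i in [0,6]:
  i=0: ✗ (none in [0,1])
  i=1: ✗ (none in [1,2])
  i=2: ✗ (none in [2,3])
  i=3: ✓ (witness j=4)
  i=4: ✓ (witness j=4)
  i=5: ✗ (none in [5,6])
  i=6: ✗ (none in [6,7])
Positions where it holds: {3, 4} → 2.

2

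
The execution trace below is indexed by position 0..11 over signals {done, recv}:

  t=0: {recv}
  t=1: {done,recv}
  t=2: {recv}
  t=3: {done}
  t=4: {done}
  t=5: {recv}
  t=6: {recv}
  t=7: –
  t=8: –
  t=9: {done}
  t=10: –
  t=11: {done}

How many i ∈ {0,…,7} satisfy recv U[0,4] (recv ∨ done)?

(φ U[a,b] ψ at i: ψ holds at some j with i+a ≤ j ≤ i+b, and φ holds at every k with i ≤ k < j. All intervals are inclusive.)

7

Evaluate at each i in [0,7]:
  i=0: ✓ (rhs at j=0)
  i=1: ✓ (rhs at j=1)
  i=2: ✓ (rhs at j=2)
  i=3: ✓ (rhs at j=3)
  i=4: ✓ (rhs at j=4)
  i=5: ✓ (rhs at j=5)
  i=6: ✓ (rhs at j=6)
  i=7: ✗ (lhs fails at k=7 before rhs at j=9)
Positions where it holds: {0, 1, 2, 3, 4, 5, 6} → 7.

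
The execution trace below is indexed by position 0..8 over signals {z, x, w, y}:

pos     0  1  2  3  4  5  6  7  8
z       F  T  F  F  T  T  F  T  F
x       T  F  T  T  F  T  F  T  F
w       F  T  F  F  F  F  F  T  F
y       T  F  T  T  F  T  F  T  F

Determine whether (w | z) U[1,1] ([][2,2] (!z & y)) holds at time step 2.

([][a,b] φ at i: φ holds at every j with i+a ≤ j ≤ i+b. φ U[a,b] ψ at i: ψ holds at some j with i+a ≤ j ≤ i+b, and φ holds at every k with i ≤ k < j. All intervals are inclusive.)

Need some j in [3,3] with [][2,2] (!z & y), and (w | z) at every k in [2,j-1].
  j=3: [][2,2] (!z & y) — fails at 5.
No j in the window works → until fails.

No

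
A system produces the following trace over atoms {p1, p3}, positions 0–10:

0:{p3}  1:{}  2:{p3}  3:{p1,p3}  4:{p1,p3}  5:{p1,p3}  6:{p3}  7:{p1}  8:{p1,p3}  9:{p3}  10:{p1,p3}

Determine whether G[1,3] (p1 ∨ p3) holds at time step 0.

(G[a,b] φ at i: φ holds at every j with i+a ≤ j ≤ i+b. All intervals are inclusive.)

Check (p1 ∨ p3) at every j in [1,3]:
  j=1: false
  j=2: true
  j=3: true
Fails at j=1 → formula fails.

Does not hold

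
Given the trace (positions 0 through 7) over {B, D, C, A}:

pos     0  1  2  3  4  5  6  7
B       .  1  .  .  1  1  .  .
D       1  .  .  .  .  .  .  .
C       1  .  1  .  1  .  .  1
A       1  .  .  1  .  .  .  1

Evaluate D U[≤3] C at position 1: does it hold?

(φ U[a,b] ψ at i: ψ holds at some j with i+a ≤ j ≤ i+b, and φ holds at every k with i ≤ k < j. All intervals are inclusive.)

Need some j in [1,4] with C, and D at every k in [1,j-1].
  j=1: C false.
  j=2: C holds, but D fails at k=1 → not this j.
  j=3: C false.
  j=4: C holds, but D fails at k=1 → not this j.
No j in the window works → until fails.

No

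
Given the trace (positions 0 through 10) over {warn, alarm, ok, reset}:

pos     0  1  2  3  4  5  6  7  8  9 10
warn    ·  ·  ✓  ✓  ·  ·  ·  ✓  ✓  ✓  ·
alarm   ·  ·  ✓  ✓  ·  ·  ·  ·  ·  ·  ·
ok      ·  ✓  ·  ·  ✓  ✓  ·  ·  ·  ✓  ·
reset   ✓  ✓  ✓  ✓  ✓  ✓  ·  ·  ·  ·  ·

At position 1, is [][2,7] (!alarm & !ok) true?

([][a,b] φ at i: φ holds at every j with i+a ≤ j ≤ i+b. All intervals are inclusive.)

False

Check (!alarm & !ok) at every j in [3,8]:
  j=3: false
  j=4: false
  j=5: false
  j=6: true
  j=7: true
  j=8: true
Fails at j=3 → formula fails.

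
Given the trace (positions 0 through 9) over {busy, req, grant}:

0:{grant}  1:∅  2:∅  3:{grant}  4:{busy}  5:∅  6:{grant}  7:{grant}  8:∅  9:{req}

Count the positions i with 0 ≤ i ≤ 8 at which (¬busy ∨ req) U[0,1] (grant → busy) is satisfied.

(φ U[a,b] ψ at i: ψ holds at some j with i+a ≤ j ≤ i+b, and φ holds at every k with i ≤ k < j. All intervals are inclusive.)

8

Evaluate at each i in [0,8]:
  i=0: ✓ (rhs at j=1; lhs holds on [0,0])
  i=1: ✓ (rhs at j=1)
  i=2: ✓ (rhs at j=2)
  i=3: ✓ (rhs at j=4; lhs holds on [3,3])
  i=4: ✓ (rhs at j=4)
  i=5: ✓ (rhs at j=5)
  i=6: ✗ (no rhs in [6,7])
  i=7: ✓ (rhs at j=8; lhs holds on [7,7])
  i=8: ✓ (rhs at j=8)
Positions where it holds: {0, 1, 2, 3, 4, 5, 7, 8} → 8.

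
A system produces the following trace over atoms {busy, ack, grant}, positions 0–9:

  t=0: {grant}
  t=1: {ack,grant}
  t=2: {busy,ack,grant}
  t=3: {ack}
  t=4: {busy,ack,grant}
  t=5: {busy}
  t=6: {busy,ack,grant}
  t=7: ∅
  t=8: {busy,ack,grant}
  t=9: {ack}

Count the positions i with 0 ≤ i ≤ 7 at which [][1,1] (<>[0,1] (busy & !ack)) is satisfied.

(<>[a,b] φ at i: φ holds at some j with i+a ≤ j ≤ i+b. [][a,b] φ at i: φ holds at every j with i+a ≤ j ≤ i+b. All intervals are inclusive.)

Evaluate at each i in [0,7]:
  i=0: ✗ (fails at j=1)
  i=1: ✗ (fails at j=2)
  i=2: ✗ (fails at j=3)
  i=3: ✓ (all of [4,4])
  i=4: ✓ (all of [5,5])
  i=5: ✗ (fails at j=6)
  i=6: ✗ (fails at j=7)
  i=7: ✗ (fails at j=8)
Positions where it holds: {3, 4} → 2.

2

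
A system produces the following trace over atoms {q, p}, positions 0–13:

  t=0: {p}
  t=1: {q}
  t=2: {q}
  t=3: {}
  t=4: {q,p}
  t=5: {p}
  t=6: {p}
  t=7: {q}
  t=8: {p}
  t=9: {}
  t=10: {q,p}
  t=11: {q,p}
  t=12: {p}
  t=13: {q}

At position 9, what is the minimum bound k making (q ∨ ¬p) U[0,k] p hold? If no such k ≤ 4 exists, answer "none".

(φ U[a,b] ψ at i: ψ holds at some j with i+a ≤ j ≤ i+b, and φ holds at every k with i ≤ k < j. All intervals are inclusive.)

Need earliest j ≥ 9 with p, and (q ∨ ¬p) at every k in [9,j-1].
  j=9: rhs fails.
  j=10: rhs holds; lhs holds on [9,9]. k = 1.

1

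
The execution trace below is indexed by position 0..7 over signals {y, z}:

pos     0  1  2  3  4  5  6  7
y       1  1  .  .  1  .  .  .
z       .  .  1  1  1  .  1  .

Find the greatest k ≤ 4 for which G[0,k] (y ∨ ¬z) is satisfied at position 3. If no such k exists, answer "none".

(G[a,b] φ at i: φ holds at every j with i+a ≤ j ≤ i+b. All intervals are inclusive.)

(y ∨ ¬z) must hold from j=3 onward; find where it first fails.
  j=3: fails → no k works.

none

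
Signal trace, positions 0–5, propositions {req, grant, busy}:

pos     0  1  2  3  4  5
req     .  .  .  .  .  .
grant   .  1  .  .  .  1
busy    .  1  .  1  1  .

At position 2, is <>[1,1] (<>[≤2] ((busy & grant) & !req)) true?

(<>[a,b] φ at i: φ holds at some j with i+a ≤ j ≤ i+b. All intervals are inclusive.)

Does not hold

Check <>[≤2] ((busy & grant) & !req) at each j in [3,3]:
  j=3: fails (none in [3,5])
No position in the window satisfies it → formula fails.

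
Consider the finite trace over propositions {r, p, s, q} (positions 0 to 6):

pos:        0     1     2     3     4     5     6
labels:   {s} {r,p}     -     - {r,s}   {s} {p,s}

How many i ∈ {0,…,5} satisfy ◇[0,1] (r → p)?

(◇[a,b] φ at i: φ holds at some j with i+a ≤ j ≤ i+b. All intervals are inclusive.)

6

Evaluate at each i in [0,5]:
  i=0: ✓ (witness j=0)
  i=1: ✓ (witness j=1)
  i=2: ✓ (witness j=2)
  i=3: ✓ (witness j=3)
  i=4: ✓ (witness j=5)
  i=5: ✓ (witness j=5)
Positions where it holds: {0, 1, 2, 3, 4, 5} → 6.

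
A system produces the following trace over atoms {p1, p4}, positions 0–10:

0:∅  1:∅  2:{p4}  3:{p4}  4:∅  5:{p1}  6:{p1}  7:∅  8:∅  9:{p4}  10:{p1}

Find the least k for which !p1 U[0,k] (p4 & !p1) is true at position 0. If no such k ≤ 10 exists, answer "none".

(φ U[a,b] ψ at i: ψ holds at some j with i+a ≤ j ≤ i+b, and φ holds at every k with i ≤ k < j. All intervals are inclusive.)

Need earliest j ≥ 0 with (p4 & !p1), and !p1 at every k in [0,j-1].
  j=0: rhs fails.
  j=1: rhs fails.
  j=2: rhs holds; lhs holds on [0,1]. k = 2.

2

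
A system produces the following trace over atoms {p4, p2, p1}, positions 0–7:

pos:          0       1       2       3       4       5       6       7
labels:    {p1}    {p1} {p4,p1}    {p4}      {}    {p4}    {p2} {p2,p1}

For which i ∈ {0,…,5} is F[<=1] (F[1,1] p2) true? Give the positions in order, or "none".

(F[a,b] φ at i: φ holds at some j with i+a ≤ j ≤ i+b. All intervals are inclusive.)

4, 5

Evaluate at each i in [0,5]:
  i=0: ✗ (none in [0,1])
  i=1: ✗ (none in [1,2])
  i=2: ✗ (none in [2,3])
  i=3: ✗ (none in [3,4])
  i=4: ✓ (witness j=5)
  i=5: ✓ (witness j=5)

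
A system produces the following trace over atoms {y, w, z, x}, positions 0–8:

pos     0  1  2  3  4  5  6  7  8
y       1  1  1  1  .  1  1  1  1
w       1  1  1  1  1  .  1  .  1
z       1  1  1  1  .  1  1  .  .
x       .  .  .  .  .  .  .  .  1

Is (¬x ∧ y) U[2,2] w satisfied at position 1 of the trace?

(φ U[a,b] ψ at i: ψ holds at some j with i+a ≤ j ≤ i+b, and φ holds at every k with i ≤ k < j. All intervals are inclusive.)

Need some j in [3,3] with w, and (¬x ∧ y) at every k in [1,j-1].
  j=3: w holds; (¬x ∧ y) holds at every k in [1,2] → satisfied.

Yes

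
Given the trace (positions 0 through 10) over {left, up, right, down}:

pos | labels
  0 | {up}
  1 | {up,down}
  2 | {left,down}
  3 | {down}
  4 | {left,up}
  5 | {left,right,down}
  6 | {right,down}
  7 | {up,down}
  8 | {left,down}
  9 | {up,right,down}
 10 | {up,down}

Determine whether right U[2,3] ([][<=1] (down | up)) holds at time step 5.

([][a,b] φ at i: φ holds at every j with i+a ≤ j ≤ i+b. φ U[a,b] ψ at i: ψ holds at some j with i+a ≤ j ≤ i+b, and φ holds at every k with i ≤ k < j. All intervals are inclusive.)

Holds

Need some j in [7,8] with [][<=1] (down | up), and right at every k in [5,j-1].
  j=7: [][<=1] (down | up) holds; right holds at every k in [5,6] → satisfied.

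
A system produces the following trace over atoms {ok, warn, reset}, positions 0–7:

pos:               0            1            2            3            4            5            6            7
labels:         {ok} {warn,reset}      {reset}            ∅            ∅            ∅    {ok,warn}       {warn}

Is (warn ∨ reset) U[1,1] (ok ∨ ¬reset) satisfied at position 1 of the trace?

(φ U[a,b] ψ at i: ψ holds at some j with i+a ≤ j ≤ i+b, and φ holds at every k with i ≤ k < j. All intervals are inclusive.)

Need some j in [2,2] with (ok ∨ ¬reset), and (warn ∨ reset) at every k in [1,j-1].
  j=2: (ok ∨ ¬reset) false.
No j in the window works → until fails.

No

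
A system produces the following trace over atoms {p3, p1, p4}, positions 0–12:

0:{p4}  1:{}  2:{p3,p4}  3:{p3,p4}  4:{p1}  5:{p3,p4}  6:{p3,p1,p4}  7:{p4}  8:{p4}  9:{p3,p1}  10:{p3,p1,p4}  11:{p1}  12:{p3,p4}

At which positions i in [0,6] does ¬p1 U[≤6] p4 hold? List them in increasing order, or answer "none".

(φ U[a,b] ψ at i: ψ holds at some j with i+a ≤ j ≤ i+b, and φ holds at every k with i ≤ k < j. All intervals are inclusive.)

0, 1, 2, 3, 5, 6

Evaluate at each i in [0,6]:
  i=0: ✓ (rhs at j=0)
  i=1: ✓ (rhs at j=2; lhs holds on [1,1])
  i=2: ✓ (rhs at j=2)
  i=3: ✓ (rhs at j=3)
  i=4: ✗ (lhs fails at k=4 before rhs at j=5)
  i=5: ✓ (rhs at j=5)
  i=6: ✓ (rhs at j=6)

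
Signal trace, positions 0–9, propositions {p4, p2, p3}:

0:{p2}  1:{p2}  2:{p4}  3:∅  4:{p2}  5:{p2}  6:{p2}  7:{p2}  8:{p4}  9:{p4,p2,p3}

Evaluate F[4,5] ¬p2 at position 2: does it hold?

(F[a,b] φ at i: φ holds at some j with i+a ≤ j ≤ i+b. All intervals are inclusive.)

Does not hold

Check ¬p2 at each j in [6,7]:
  j=6: false
  j=7: false
No position in the window satisfies it → formula fails.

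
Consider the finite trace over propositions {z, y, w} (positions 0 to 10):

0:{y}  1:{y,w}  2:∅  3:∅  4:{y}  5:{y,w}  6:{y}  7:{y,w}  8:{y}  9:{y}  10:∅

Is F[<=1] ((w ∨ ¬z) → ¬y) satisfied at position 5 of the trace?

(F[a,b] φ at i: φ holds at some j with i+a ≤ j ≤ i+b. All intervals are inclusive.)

False

Check ((w ∨ ¬z) → ¬y) at each j in [5,6]:
  j=5: false
  j=6: false
No position in the window satisfies it → formula fails.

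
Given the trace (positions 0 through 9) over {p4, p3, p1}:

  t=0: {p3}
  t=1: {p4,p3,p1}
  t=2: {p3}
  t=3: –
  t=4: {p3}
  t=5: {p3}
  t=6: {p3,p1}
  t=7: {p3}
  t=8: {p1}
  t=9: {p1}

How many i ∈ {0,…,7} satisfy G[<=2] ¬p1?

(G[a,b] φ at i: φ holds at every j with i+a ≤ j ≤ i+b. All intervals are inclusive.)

2

Evaluate at each i in [0,7]:
  i=0: ✗ (fails at j=1)
  i=1: ✗ (fails at j=1)
  i=2: ✓ (all of [2,4])
  i=3: ✓ (all of [3,5])
  i=4: ✗ (fails at j=6)
  i=5: ✗ (fails at j=6)
  i=6: ✗ (fails at j=6)
  i=7: ✗ (fails at j=8)
Positions where it holds: {2, 3} → 2.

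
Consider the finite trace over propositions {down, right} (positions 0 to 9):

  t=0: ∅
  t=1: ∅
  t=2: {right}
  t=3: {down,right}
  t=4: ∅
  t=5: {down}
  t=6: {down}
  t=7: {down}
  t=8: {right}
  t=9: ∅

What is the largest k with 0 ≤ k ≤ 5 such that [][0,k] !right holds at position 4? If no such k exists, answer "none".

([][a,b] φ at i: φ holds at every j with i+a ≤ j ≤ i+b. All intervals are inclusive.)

!right must hold from j=4 onward; find where it first fails.
  j=4: holds
  j=5: holds
  j=6: holds
  j=7: holds
  j=8: fails
Holds on [4,7], so largest k = 3.

3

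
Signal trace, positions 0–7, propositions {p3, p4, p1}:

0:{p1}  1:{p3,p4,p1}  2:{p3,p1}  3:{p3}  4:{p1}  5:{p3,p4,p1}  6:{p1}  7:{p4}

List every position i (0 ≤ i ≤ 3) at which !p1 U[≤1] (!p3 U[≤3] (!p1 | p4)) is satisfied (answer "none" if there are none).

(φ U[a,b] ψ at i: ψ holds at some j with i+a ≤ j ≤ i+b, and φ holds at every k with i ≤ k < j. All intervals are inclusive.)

0, 1, 3

Evaluate at each i in [0,3]:
  i=0: ✓ (rhs at j=0)
  i=1: ✓ (rhs at j=1)
  i=2: ✗ (lhs fails at k=2 before rhs at j=3)
  i=3: ✓ (rhs at j=3)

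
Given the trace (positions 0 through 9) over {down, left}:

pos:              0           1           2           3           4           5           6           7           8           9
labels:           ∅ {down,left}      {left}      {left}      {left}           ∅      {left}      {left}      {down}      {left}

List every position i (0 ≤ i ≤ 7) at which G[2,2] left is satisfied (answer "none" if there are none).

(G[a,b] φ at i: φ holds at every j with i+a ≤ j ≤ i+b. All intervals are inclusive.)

Evaluate at each i in [0,7]:
  i=0: ✓ (all of [2,2])
  i=1: ✓ (all of [3,3])
  i=2: ✓ (all of [4,4])
  i=3: ✗ (fails at j=5)
  i=4: ✓ (all of [6,6])
  i=5: ✓ (all of [7,7])
  i=6: ✗ (fails at j=8)
  i=7: ✓ (all of [9,9])

0, 1, 2, 4, 5, 7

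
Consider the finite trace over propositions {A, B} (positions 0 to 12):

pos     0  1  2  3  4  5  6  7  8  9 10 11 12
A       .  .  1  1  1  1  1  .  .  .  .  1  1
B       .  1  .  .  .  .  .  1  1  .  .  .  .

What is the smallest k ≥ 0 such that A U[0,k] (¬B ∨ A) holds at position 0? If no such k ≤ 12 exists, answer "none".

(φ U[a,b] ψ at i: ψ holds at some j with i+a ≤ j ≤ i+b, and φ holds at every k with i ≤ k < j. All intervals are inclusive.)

0

Need earliest j ≥ 0 with (¬B ∨ A), and A at every k in [0,j-1].
  j=0: rhs holds (empty prefix). k = 0.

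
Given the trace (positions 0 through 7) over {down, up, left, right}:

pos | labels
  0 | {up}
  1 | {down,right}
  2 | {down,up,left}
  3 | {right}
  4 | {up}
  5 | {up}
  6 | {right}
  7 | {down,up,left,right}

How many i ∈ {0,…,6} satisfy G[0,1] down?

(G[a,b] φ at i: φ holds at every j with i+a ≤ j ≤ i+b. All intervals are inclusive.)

1

Evaluate at each i in [0,6]:
  i=0: ✗ (fails at j=0)
  i=1: ✓ (all of [1,2])
  i=2: ✗ (fails at j=3)
  i=3: ✗ (fails at j=3)
  i=4: ✗ (fails at j=4)
  i=5: ✗ (fails at j=5)
  i=6: ✗ (fails at j=6)
Positions where it holds: {1} → 1.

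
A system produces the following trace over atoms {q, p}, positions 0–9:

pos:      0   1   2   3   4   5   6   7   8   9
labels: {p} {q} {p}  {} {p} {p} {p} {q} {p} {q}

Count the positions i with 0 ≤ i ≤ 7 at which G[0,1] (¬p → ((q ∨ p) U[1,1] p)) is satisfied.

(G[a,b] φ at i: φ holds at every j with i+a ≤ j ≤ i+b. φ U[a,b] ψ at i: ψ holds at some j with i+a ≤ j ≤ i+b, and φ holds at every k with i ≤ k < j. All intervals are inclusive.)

Evaluate at each i in [0,7]:
  i=0: ✓ (all of [0,1])
  i=1: ✓ (all of [1,2])
  i=2: ✗ (fails at j=3)
  i=3: ✗ (fails at j=3)
  i=4: ✓ (all of [4,5])
  i=5: ✓ (all of [5,6])
  i=6: ✓ (all of [6,7])
  i=7: ✓ (all of [7,8])
Positions where it holds: {0, 1, 4, 5, 6, 7} → 6.

6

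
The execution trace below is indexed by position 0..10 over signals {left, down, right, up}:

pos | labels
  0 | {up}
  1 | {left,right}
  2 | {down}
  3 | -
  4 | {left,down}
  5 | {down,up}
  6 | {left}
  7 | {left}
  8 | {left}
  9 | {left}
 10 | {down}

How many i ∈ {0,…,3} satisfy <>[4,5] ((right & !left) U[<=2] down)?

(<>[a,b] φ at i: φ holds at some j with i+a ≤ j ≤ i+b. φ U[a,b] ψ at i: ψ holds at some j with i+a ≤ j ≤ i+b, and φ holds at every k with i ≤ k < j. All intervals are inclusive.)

2

Evaluate at each i in [0,3]:
  i=0: ✓ (witness j=4)
  i=1: ✓ (witness j=5)
  i=2: ✗ (none in [6,7])
  i=3: ✗ (none in [7,8])
Positions where it holds: {0, 1} → 2.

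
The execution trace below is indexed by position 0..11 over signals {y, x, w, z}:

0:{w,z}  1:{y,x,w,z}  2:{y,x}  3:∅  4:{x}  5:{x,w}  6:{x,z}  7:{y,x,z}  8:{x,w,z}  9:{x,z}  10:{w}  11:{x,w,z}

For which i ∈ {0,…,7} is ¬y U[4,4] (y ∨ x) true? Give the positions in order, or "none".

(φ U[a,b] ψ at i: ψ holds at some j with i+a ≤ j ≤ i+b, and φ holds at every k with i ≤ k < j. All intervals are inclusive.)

3

Evaluate at each i in [0,7]:
  i=0: ✗ (lhs fails at k=1 before rhs at j=4)
  i=1: ✗ (lhs fails at k=1 before rhs at j=5)
  i=2: ✗ (lhs fails at k=2 before rhs at j=6)
  i=3: ✓ (rhs at j=7; lhs holds on [3,6])
  i=4: ✗ (lhs fails at k=7 before rhs at j=8)
  i=5: ✗ (lhs fails at k=7 before rhs at j=9)
  i=6: ✗ (no rhs in [10,10])
  i=7: ✗ (lhs fails at k=7 before rhs at j=11)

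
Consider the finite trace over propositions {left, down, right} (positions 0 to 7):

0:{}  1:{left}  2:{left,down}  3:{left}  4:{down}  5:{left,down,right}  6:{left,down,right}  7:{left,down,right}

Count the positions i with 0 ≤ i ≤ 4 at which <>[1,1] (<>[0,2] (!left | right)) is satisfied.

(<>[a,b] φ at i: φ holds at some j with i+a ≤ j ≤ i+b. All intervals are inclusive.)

Evaluate at each i in [0,4]:
  i=0: ✗ (none in [1,1])
  i=1: ✓ (witness j=2)
  i=2: ✓ (witness j=3)
  i=3: ✓ (witness j=4)
  i=4: ✓ (witness j=5)
Positions where it holds: {1, 2, 3, 4} → 4.

4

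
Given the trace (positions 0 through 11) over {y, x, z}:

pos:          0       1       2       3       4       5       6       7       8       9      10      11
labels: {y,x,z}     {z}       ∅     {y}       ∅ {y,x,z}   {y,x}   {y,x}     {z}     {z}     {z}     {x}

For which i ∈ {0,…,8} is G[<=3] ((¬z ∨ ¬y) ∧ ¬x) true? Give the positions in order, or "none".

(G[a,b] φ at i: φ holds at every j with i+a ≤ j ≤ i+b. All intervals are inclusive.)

Evaluate at each i in [0,8]:
  i=0: ✗ (fails at j=0)
  i=1: ✓ (all of [1,4])
  i=2: ✗ (fails at j=5)
  i=3: ✗ (fails at j=5)
  i=4: ✗ (fails at j=5)
  i=5: ✗ (fails at j=5)
  i=6: ✗ (fails at j=6)
  i=7: ✗ (fails at j=7)
  i=8: ✗ (fails at j=11)

1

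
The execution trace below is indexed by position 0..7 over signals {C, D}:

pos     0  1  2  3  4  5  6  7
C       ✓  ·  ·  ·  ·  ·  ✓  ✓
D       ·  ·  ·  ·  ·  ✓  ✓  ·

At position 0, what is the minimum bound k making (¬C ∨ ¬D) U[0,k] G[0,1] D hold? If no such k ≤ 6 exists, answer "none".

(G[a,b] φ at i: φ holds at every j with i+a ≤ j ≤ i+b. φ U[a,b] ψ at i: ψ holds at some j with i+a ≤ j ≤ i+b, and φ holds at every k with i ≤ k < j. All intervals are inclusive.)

5

Need earliest j ≥ 0 with G[0,1] D, and (¬C ∨ ¬D) at every k in [0,j-1].
  j=0: rhs fails.
  j=1: rhs fails.
  j=2: rhs fails.
  j=3: rhs fails.
  j=4: rhs fails.
  j=5: rhs holds; lhs holds on [0,4]. k = 5.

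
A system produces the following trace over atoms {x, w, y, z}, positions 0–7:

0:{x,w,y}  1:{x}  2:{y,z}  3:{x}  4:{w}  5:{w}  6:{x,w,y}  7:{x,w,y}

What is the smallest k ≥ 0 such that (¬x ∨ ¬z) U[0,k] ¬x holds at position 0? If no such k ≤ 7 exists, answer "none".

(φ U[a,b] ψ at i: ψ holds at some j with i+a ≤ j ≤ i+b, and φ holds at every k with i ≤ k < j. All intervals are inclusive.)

Need earliest j ≥ 0 with ¬x, and (¬x ∨ ¬z) at every k in [0,j-1].
  j=0: rhs fails.
  j=1: rhs fails.
  j=2: rhs holds; lhs holds on [0,1]. k = 2.

2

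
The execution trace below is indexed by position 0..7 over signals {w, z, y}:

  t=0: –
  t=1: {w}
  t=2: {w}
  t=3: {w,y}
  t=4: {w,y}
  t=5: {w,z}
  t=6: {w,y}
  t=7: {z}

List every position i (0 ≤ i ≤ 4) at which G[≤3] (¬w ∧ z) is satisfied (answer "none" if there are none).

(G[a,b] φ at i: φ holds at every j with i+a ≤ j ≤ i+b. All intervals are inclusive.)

none

Evaluate at each i in [0,4]:
  i=0: ✗ (fails at j=0)
  i=1: ✗ (fails at j=1)
  i=2: ✗ (fails at j=2)
  i=3: ✗ (fails at j=3)
  i=4: ✗ (fails at j=4)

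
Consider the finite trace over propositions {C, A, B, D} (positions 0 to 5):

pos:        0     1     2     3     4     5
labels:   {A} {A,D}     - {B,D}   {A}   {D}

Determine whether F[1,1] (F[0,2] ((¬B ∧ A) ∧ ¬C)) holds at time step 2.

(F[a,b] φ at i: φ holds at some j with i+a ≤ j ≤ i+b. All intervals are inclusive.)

True

Check F[0,2] ((¬B ∧ A) ∧ ¬C) at each j in [3,3]:
  j=3: holds (witness at 4)
Found at j=3 → formula holds.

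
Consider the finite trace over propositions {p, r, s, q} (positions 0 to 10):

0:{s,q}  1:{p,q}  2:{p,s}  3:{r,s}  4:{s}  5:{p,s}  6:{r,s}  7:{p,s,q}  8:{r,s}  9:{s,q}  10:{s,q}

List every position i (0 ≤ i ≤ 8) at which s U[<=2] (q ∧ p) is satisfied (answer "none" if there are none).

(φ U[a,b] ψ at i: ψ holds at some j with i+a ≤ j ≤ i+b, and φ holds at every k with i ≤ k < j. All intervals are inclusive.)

0, 1, 5, 6, 7

Evaluate at each i in [0,8]:
  i=0: ✓ (rhs at j=1; lhs holds on [0,0])
  i=1: ✓ (rhs at j=1)
  i=2: ✗ (no rhs in [2,4])
  i=3: ✗ (no rhs in [3,5])
  i=4: ✗ (no rhs in [4,6])
  i=5: ✓ (rhs at j=7; lhs holds on [5,6])
  i=6: ✓ (rhs at j=7; lhs holds on [6,6])
  i=7: ✓ (rhs at j=7)
  i=8: ✗ (no rhs in [8,10])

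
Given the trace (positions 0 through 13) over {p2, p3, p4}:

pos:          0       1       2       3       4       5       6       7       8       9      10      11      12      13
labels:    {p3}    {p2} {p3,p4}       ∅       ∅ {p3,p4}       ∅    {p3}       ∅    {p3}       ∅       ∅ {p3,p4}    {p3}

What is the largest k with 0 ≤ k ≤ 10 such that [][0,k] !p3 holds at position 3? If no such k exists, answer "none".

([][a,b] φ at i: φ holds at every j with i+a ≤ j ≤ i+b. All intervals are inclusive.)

1

!p3 must hold from j=3 onward; find where it first fails.
  j=3: holds
  j=4: holds
  j=5: fails
Holds on [3,4], so largest k = 1.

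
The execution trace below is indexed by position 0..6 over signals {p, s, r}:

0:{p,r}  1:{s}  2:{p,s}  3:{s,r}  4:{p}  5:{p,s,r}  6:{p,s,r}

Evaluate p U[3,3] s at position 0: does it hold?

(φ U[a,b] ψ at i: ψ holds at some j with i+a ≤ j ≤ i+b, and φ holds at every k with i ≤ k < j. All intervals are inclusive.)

Does not hold

Need some j in [3,3] with s, and p at every k in [0,j-1].
  j=3: s holds, but p fails at k=1 → not this j.
No j in the window works → until fails.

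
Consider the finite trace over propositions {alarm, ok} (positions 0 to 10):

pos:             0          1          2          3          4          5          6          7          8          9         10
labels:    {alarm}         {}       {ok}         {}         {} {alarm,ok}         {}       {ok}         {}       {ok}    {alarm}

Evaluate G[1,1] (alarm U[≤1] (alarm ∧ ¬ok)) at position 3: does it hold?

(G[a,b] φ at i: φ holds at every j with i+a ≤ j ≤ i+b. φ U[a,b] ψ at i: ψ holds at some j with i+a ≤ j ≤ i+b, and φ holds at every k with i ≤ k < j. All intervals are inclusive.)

False

Check (alarm U[≤1] (alarm ∧ ¬ok)) at every j in [4,4]:
  j=4: fails
Fails at j=4 → formula fails.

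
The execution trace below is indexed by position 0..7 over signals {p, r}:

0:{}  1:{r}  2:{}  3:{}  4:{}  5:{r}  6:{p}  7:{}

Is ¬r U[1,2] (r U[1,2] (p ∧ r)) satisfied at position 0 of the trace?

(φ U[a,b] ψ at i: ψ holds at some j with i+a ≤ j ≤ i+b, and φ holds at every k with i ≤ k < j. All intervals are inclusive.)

False

Need some j in [1,2] with (r U[1,2] (p ∧ r)), and ¬r at every k in [0,j-1].
  j=1: (r U[1,2] (p ∧ r)) — fails.
  j=2: (r U[1,2] (p ∧ r)) — fails.
No j in the window works → until fails.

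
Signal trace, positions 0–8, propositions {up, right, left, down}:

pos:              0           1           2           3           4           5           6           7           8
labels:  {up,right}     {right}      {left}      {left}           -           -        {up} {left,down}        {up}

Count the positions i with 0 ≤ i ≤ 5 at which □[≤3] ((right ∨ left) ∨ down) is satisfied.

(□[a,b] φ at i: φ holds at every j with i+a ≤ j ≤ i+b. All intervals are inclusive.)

Evaluate at each i in [0,5]:
  i=0: ✓ (all of [0,3])
  i=1: ✗ (fails at j=4)
  i=2: ✗ (fails at j=4)
  i=3: ✗ (fails at j=4)
  i=4: ✗ (fails at j=4)
  i=5: ✗ (fails at j=5)
Positions where it holds: {0} → 1.

1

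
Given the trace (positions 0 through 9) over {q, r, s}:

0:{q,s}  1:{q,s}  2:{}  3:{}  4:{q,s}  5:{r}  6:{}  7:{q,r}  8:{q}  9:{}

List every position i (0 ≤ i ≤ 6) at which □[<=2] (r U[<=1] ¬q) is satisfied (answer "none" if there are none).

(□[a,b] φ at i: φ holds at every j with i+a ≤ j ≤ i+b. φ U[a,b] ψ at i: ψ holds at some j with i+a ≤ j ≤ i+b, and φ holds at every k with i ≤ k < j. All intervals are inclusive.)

Evaluate at each i in [0,6]:
  i=0: ✗ (fails at j=0)
  i=1: ✗ (fails at j=1)
  i=2: ✗ (fails at j=4)
  i=3: ✗ (fails at j=4)
  i=4: ✗ (fails at j=4)
  i=5: ✗ (fails at j=7)
  i=6: ✗ (fails at j=7)

none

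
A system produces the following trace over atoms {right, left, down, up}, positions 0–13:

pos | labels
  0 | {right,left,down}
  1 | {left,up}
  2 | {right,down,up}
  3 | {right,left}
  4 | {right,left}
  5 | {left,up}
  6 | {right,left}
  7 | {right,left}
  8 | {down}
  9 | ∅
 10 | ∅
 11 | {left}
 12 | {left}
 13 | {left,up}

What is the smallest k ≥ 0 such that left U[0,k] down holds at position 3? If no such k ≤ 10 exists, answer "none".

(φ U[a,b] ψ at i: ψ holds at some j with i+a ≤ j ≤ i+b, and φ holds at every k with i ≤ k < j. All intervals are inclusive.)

5

Need earliest j ≥ 3 with down, and left at every k in [3,j-1].
  j=3: rhs fails.
  j=4: rhs fails.
  j=5: rhs fails.
  j=6: rhs fails.
  j=7: rhs fails.
  j=8: rhs holds; lhs holds on [3,7]. k = 5.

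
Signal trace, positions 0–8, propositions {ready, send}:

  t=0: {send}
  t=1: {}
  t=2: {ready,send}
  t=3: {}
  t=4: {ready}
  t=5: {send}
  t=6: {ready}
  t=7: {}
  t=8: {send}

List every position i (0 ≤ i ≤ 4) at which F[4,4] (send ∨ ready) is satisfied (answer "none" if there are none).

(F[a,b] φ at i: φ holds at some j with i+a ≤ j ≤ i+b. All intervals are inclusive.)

0, 1, 2, 4

Evaluate at each i in [0,4]:
  i=0: ✓ (witness j=4)
  i=1: ✓ (witness j=5)
  i=2: ✓ (witness j=6)
  i=3: ✗ (none in [7,7])
  i=4: ✓ (witness j=8)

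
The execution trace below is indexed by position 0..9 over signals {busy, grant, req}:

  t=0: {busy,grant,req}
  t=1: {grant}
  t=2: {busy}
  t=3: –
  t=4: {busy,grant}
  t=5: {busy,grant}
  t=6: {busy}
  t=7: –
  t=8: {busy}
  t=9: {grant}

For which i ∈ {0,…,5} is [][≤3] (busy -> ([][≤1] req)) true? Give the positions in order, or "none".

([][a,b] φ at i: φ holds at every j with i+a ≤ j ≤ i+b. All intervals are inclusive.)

none

Evaluate at each i in [0,5]:
  i=0: ✗ (fails at j=0)
  i=1: ✗ (fails at j=2)
  i=2: ✗ (fails at j=2)
  i=3: ✗ (fails at j=4)
  i=4: ✗ (fails at j=4)
  i=5: ✗ (fails at j=5)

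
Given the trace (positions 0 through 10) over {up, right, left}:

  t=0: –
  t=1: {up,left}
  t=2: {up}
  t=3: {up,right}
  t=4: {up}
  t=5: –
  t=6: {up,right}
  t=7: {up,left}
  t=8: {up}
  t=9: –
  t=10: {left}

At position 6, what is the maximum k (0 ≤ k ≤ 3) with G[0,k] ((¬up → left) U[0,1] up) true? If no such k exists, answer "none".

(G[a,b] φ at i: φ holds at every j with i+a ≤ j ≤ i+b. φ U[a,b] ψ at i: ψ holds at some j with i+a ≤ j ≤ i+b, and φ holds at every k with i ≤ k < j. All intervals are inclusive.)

((¬up → left) U[0,1] up) must hold from j=6 onward; find where it first fails.
  j=6: holds
  j=7: holds
  j=8: holds
  j=9: fails
Holds on [6,8], so largest k = 2.

2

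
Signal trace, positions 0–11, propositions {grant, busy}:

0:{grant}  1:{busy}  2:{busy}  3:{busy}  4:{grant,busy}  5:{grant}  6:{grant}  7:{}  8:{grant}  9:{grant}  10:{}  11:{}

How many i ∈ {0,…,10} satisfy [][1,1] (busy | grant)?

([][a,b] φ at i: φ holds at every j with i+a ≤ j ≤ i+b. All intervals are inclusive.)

Evaluate at each i in [0,10]:
  i=0: ✓ (all of [1,1])
  i=1: ✓ (all of [2,2])
  i=2: ✓ (all of [3,3])
  i=3: ✓ (all of [4,4])
  i=4: ✓ (all of [5,5])
  i=5: ✓ (all of [6,6])
  i=6: ✗ (fails at j=7)
  i=7: ✓ (all of [8,8])
  i=8: ✓ (all of [9,9])
  i=9: ✗ (fails at j=10)
  i=10: ✗ (fails at j=11)
Positions where it holds: {0, 1, 2, 3, 4, 5, 7, 8} → 8.

8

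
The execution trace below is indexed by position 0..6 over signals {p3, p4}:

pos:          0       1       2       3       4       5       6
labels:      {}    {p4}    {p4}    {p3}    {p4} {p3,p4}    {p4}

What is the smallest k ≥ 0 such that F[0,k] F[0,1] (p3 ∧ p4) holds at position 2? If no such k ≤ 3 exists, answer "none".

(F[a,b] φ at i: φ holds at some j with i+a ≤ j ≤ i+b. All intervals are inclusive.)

Scan j = 2,3,… for F[0,1] (p3 ∧ p4):
  j=2: fails
  j=3: fails
  j=4: holds
First hit at j=4, so smallest k = 4-2 = 2.

2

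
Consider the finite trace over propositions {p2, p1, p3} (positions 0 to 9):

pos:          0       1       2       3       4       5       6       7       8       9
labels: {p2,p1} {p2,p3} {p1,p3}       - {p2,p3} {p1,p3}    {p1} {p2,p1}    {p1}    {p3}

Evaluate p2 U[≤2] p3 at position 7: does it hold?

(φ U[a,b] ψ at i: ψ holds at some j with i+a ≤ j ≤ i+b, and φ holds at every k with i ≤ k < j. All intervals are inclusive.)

False

Need some j in [7,9] with p3, and p2 at every k in [7,j-1].
  j=7: p3 false.
  j=8: p3 false.
  j=9: p3 holds, but p2 fails at k=8 → not this j.
No j in the window works → until fails.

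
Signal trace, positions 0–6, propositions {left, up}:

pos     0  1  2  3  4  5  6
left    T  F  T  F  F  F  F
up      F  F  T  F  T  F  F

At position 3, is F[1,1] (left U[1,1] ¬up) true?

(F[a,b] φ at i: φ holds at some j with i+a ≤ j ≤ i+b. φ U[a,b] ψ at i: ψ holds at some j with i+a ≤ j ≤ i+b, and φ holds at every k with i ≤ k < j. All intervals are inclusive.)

Does not hold

Check (left U[1,1] ¬up) at each j in [4,4]:
  j=4: fails
No position in the window satisfies it → formula fails.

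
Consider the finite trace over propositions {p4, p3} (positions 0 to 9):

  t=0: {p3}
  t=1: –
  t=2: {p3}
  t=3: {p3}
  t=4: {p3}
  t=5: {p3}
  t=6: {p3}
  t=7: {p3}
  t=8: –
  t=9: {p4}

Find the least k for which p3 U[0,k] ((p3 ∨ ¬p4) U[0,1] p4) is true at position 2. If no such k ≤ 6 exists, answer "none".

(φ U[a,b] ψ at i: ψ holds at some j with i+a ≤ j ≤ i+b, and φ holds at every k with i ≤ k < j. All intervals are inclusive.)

Need earliest j ≥ 2 with ((p3 ∨ ¬p4) U[0,1] p4), and p3 at every k in [2,j-1].
  j=2: rhs fails.
  j=3: rhs fails.
  j=4: rhs fails.
  j=5: rhs fails.
  j=6: rhs fails.
  j=7: rhs fails.
  j=8: rhs holds; lhs holds on [2,7]. k = 6.

6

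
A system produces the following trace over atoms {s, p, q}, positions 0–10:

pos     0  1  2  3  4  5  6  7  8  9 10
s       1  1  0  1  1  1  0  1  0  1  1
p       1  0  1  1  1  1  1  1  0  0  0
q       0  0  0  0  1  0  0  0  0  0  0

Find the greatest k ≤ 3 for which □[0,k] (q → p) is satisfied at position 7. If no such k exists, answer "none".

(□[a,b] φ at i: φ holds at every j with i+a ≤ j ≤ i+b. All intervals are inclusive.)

(q → p) must hold from j=7 onward; find where it first fails.
  j=7: holds
  j=8: holds
  j=9: holds
  j=10: holds
Holds through j=10; largest k = 3.

3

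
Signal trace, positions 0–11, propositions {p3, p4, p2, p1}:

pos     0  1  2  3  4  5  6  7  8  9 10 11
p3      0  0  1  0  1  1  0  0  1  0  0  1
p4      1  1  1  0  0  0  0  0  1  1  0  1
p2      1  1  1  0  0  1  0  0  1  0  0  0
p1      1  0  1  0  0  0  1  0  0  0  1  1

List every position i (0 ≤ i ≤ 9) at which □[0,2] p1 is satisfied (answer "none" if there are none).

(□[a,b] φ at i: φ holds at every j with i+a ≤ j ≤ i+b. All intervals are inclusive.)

none

Evaluate at each i in [0,9]:
  i=0: ✗ (fails at j=1)
  i=1: ✗ (fails at j=1)
  i=2: ✗ (fails at j=3)
  i=3: ✗ (fails at j=3)
  i=4: ✗ (fails at j=4)
  i=5: ✗ (fails at j=5)
  i=6: ✗ (fails at j=7)
  i=7: ✗ (fails at j=7)
  i=8: ✗ (fails at j=8)
  i=9: ✗ (fails at j=9)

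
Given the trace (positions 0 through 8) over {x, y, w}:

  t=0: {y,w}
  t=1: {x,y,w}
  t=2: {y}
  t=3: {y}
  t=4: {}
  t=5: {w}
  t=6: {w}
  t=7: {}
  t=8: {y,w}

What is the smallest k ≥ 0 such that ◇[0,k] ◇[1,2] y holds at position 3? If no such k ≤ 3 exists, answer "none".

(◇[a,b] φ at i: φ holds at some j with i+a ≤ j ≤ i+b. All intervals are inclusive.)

3

Scan j = 3,4,… for ◇[1,2] y:
  j=3: fails
  j=4: fails
  j=5: fails
  j=6: holds
First hit at j=6, so smallest k = 6-3 = 3.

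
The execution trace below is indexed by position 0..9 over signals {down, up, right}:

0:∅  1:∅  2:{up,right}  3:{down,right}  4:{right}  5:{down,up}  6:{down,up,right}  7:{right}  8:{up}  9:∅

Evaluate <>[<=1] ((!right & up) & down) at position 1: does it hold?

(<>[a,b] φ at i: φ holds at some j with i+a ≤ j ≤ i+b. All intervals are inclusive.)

No

Check ((!right & up) & down) at each j in [1,2]:
  j=1: false
  j=2: false
No position in the window satisfies it → formula fails.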